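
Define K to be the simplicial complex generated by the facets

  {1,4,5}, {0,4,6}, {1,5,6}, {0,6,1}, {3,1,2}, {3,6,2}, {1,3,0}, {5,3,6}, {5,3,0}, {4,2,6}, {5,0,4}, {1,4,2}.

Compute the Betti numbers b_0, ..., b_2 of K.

Take the total order 0 < 1 < 2 < 3 < 4 < 5 < 6 on the vertex set. Then K (dimension 2) consists of the simplices:

  0-simplices (7): [0], [1], [2], [3], [4], [5], [6]
  1-simplices (18): [0,1], [0,3], [0,4], [0,5], [0,6], [1,2], [1,3], [1,4], [1,5], [1,6], [2,3], [2,4], [2,6], [3,5], [3,6], [4,5], [4,6], [5,6]
  2-simplices (12): [0,1,3], [0,1,6], [0,3,5], [0,4,5], [0,4,6], [1,2,3], [1,2,4], [1,4,5], [1,5,6], [2,3,6], [2,4,6], [3,5,6]

giving chain groups C_0 ≅ Z^7, C_1 ≅ Z^18, C_2 ≅ Z^12.

Boundary ∂_1: C_1 → C_0 is given by ∂[p,q] = [q] − [p]. For instance
  ∂[0,3] = [3] − [0].
The 7×18 boundary matrix has rank 6 and Smith normal form diag(1,1,1,1,1,1).

Boundary ∂_2: C_2 → C_1 maps a triangle to the signed sum of its edges. For instance
  ∂[1,2,4] = [2,4] − [1,4] + [1,2],
  ∂[1,2,3] = [2,3] − [1,3] + [1,2].
As a 18×12 matrix over Z this has rank 12, with invariant factors (1,1,1,1,1,1,1,1,1,1,1,2).

From H_k ≅ ker(∂_k) / im(∂_{k+1}) we obtain:

  H_0: rank C_0 − rank ∂_1 = 7 − 6 = 1, and the invariant factors of ∂_1 are all 1, so H_0 = Z.
  H_1: rank ker ∂_1 − rank ∂_2 = (18 − 6) − 12 = 0, and ∂_2 has invariant factor 2 > 1, so H_1 = Z/2.
  H_2: rank ker ∂_2 − rank ∂_3 = (12 − 12) − 0 = 0, and there is no ∂_3, so H_2 = 0.

As a check, the Euler characteristic is 7 − 18 + 12 = 1, which agrees with 1 − 0 + 0 = 1.

Hence the Betti numbers are b_0 = 1, b_1 = 0, b_2 = 0.

b_0 = 1, b_1 = 0, b_2 = 0.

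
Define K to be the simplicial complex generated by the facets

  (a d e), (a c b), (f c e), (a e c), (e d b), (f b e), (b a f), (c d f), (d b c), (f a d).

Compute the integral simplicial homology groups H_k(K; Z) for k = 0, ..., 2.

H_0 = Z,  H_1 = Z/2,  H_2 = 0.

Take the total order a < b < c < d < e < f on the vertex set. Then K (dimension 2) consists of the simplices:

  0-simplices (6): a, b, c, d, e, f
  1-simplices (15): ab, ac, ad, ae, af, bc, bd, be, bf, cd, ce, cf, de, df, ef
  2-simplices (10): abc, abf, ace, ade, adf, bcd, bde, bef, cdf, cef

giving chain groups C_0 ≅ Z^6, C_1 ≅ Z^15, C_2 ≅ Z^10.

∂_1: C_1 → C_0 sends each edge [p,q] (with p < q) to q − p.
As a 6×15 matrix over Z this has rank 5, with invariant factors (1,1,1,1,1).

∂_2: C_2 → C_1 acts by ∂[p,q,r] = [q,r] − [p,r] + [p,q]. For instance
  ∂adf = df − af + ad,
  ∂ace = ce − ae + ac.
This gives a 15×10 integer matrix of rank 10; reducing to Smith normal form yields diagonal entries (1,1,1,1,1,1,1,1,1,2).

From H_k ≅ ker(∂_k) / im(∂_{k+1}) we obtain:

  H_0: rank C_0 − rank ∂_1 = 6 − 5 = 1, and the invariant factors of ∂_1 are all 1, so H_0 = Z.
  H_1: rank ker ∂_1 − rank ∂_2 = (15 − 5) − 10 = 0, and ∂_2 has invariant factor 2 > 1, so H_1 = Z/2.
  H_2: rank ker ∂_2 − rank ∂_3 = (10 − 10) − 0 = 0, and there is no ∂_3, so H_2 = 0.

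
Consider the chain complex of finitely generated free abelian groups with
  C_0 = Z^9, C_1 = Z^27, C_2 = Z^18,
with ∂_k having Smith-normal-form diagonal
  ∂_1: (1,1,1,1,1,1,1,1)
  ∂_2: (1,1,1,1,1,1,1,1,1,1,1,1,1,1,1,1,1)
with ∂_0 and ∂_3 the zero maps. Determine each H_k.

H_0: b_0 = 9 − 0 − 8 = 1; torsion from ∂_1 factors > 1: none. So H_0 = Z.
H_1: b_1 = 27 − 8 − 17 = 2; torsion from ∂_2 factors > 1: none. So H_1 = Z^2.
H_2: b_2 = 18 − 17 − 0 = 1; torsion from ∂_3 factors > 1: none. So H_2 = Z.

H_0 = Z,  H_1 = Z^2,  H_2 = Z.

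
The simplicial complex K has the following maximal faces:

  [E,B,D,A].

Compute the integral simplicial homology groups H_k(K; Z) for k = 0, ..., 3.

Take the total order A < B < D < E on the vertex set. Then K (dimension 3) consists of the simplices:

  0-simplices (4): A, B, D, E
  1-simplices (6): AB, AD, AE, BD, BE, DE
  2-simplices (4): ABD, ABE, ADE, BDE
  3-simplices (1): ABDE

Hence C_0 ≅ Z^4, C_1 ≅ Z^6, C_2 ≅ Z^4, C_3 ≅ Z^1.

Boundary ∂_1: C_1 → C_0 maps an edge to its endpoints' difference, ∂[p,q] = q − p.
The resulting 4×6 matrix has rank 3, and its Smith normal form has invariant factors (1,1,1).

The boundary map ∂_2: C_2 → C_1 sends each 2-simplex [p,q,r] to [q,r] − [p,r] + [p,q]. For instance
  ∂BDE = DE − BE + BD,
  ∂ABE = BE − AE + AB.
As a 6×4 matrix over Z this has rank 3, with invariant factors (1,1,1).

The boundary map ∂_3: C_3 → C_2 sends each 3-simplex σ to the alternating sum Σ_i (−1)^i (σ with its i-th vertex removed). For instance
  ∂ABDE = BDE − ADE + ABE − ABD.
The 4×1 boundary matrix has rank 1 and Smith normal form diag(1).

From H_k ≅ ker(∂_k) / im(∂_{k+1}) we obtain:

  H_0: rank C_0 − rank ∂_1 = 4 − 3 = 1, and the invariant factors of ∂_1 are all 1, so H_0 = Z.
  H_1: rank ker ∂_1 − rank ∂_2 = (6 − 3) − 3 = 0, and the invariant factors of ∂_2 are all 1, so H_1 = 0.
  H_2: rank ker ∂_2 − rank ∂_3 = (4 − 3) − 1 = 0, and the invariant factors of ∂_3 are all 1, so H_2 = 0.
  H_3: rank ker ∂_3 − rank ∂_4 = (1 − 1) − 0 = 0, and there is no ∂_4, so H_3 = 0.

H_0 ≅ Z,  H_1 = 0,  H_2 = 0,  H_3 = 0.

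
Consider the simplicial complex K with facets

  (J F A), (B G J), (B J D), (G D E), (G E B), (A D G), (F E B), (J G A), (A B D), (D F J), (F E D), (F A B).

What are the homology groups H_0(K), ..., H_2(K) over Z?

H_0 ≅ Z,  H_1 ≅ Z/2,  H_2 = 0.

Fix the vertex order A < B < D < E < F < G < J and write every simplex with vertices in increasing order. Then dim K = 2 and the simplices of K are:

  0-simplices (7): A, B, D, E, F, G, J
  1-simplices (18): AB, AD, AF, AG, AJ, BD, BE, BF, BG, BJ, DE, DF, DG, DJ, EF, EG, FJ, GJ
  2-simplices (12): ABD, ABF, ADG, AFJ, AGJ, BDJ, BEF, BEG, BGJ, DEF, DEG, DFJ

Hence C_0 ≅ Z^7, C_1 ≅ Z^18, C_2 ≅ Z^12.

∂_1: C_1 → C_0 is given by ∂[p,q] = [q] − [p]. For instance
  ∂DF = F − D.
This gives a 7×18 integer matrix of rank 6; reducing to Smith normal form yields diagonal entries (1,1,1,1,1,1).

The boundary map ∂_2: C_2 → C_1 maps a triangle to the signed sum of its edges. For instance
  ∂AGJ = GJ − AJ + AG,
  ∂DFJ = FJ − DJ + DF.
The 18×12 boundary matrix has rank 12 and Smith normal form diag(1,1,1,1,1,1,1,1,1,1,1,2).

From H_k ≅ ker(∂_k) / im(∂_{k+1}) we obtain:

  H_0: rank C_0 − rank ∂_1 = 7 − 6 = 1, and the invariant factors of ∂_1 are all 1, so H_0 ≅ Z.
  H_1: rank ker ∂_1 − rank ∂_2 = (18 − 6) − 12 = 0, and ∂_2 has invariant factor 2 > 1, so H_1 ≅ Z/2.
  H_2: rank ker ∂_2 − rank ∂_3 = (12 − 12) − 0 = 0, and there is no ∂_3, so H_2 ≅ 0.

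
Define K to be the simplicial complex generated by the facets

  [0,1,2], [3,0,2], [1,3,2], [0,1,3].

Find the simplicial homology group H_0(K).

Fix the vertex order 0 < 1 < 2 < 3 and write every simplex with vertices in increasing order. Then dim K = 2 and the simplices of K are:

  0-simplices (4): [0], [1], [2], [3]
  1-simplices (6): [0,1], [0,2], [0,3], [1,2], [1,3], [2,3]
  2-simplices (4): [0,1,2], [0,1,3], [0,2,3], [1,2,3]

giving chain groups C_0 ≅ Z^4, C_1 ≅ Z^6, C_2 ≅ Z^4.

The boundary map ∂_1: C_1 → C_0 maps an edge to its endpoints' difference, ∂[p,q] = q − p. For instance
  ∂[1,2] = [2] − [1].
The 4×6 boundary matrix has rank 3 and Smith normal form diag(1,1,1).

Boundary ∂_2: C_2 → C_1 maps a triangle to the signed sum of its edges. For instance
  ∂[0,1,2] = [1,2] − [0,2] + [0,1],
  ∂[0,1,3] = [1,3] − [0,3] + [0,1].
This gives a 6×4 integer matrix of rank 3; reducing to Smith normal form yields diagonal entries (1,1,1).

From H_k ≅ ker(∂_k) / im(∂_{k+1}) we obtain:

  H_0: rank C_0 − rank ∂_1 = 4 − 3 = 1, and the invariant factors of ∂_1 are all 1, so H_0 = Z.

H_0 = Z.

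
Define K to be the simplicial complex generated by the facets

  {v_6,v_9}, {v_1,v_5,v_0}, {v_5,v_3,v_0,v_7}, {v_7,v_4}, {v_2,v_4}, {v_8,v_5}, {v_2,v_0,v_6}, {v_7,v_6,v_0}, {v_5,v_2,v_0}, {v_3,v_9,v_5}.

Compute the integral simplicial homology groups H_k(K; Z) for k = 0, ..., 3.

Take the total order v_0 < v_1 < v_2 < v_3 < v_4 < v_5 < v_6 < v_7 < v_8 < v_9 on the vertex set. Then K (dimension 3) consists of the simplices:

  0-simplices (10): [v_0], [v_1], [v_2], [v_3], [v_4], [v_5], [v_6], [v_7], [v_8], [v_9]
  1-simplices (19): (19 of them)
  2-simplices (9): [v_0,v_1,v_5], [v_0,v_2,v_5], [v_0,v_2,v_6], [v_0,v_3,v_5], [v_0,v_3,v_7], [v_0,v_5,v_7], [v_0,v_6,v_7], [v_3,v_5,v_7], [v_3,v_5,v_9]
  3-simplices (1): [v_0,v_3,v_5,v_7]

Hence C_0 ≅ Z^10, C_1 ≅ Z^19, C_2 ≅ Z^9, C_3 ≅ Z^1.

The boundary map ∂_1: C_1 → C_0 sends each edge [p,q] (with p < q) to q − p.
This gives a 10×19 integer matrix of rank 9; reducing to Smith normal form yields diagonal entries (1,1,1,1,1,1,1,1,1).

∂_2: C_2 → C_1 acts by ∂[p,q,r] = [q,r] − [p,r] + [p,q]. For instance
  ∂[v_0,v_3,v_5] = [v_3,v_5] − [v_0,v_5] + [v_0,v_3],
  ∂[v_0,v_3,v_7] = [v_3,v_7] − [v_0,v_7] + [v_0,v_3].
The 19×9 boundary matrix has rank 8 and Smith normal form diag(1,1,1,1,1,1,1,1).

The boundary map ∂_3: C_3 → C_2 sends each 3-simplex σ to the alternating sum Σ_i (−1)^i (σ with its i-th vertex removed). For instance
  ∂[v_0,v_3,v_5,v_7] = [v_3,v_5,v_7] − [v_0,v_5,v_7] + [v_0,v_3,v_7] − [v_0,v_3,v_5].
The 9×1 boundary matrix has rank 1 and Smith normal form diag(1).

From H_k ≅ ker(∂_k) / im(∂_{k+1}) we obtain:

  H_0: rank C_0 − rank ∂_1 = 10 − 9 = 1, and the invariant factors of ∂_1 are all 1, so H_0 = Z.
  H_1: rank ker ∂_1 − rank ∂_2 = (19 − 9) − 8 = 2, and the invariant factors of ∂_2 are all 1, so H_1 = Z^2.
  H_2: rank ker ∂_2 − rank ∂_3 = (9 − 8) − 1 = 0, and the invariant factors of ∂_3 are all 1, so H_2 = 0.
  H_3: rank ker ∂_3 − rank ∂_4 = (1 − 1) − 0 = 0, and there is no ∂_4, so H_3 = 0.

H_0 = Z,  H_1 = Z^2,  H_2 = 0,  H_3 = 0.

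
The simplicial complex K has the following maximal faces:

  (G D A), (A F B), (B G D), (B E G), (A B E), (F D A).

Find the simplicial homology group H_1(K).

H_1 = Z.

We work with the vertex ordering A < B < D < E < F < G. The simplices of K, each written with vertices in increasing order, are:

  0-simplices (6): A, B, D, E, F, G
  1-simplices (12): AB, AD, AE, AF, AG, BD, BE, BF, BG, DF, DG, EG
  2-simplices (6): ABE, ABF, ADF, ADG, BDG, BEG

Hence C_0 ≅ Z^6, C_1 ≅ Z^12, C_2 ≅ Z^6.

Boundary ∂_1: C_1 → C_0 is given by ∂[p,q] = [q] − [p].
As a 6×12 matrix over Z this has rank 5, with invariant factors (1,1,1,1,1).

Boundary ∂_2: C_2 → C_1 maps a triangle to the signed sum of its edges. For instance
  ∂ADG = DG − AG + AD,
  ∂ABF = BF − AF + AB.
This gives a 12×6 integer matrix of rank 6; reducing to Smith normal form yields diagonal entries (1,1,1,1,1,1).

Computing H_k = (kernel of ∂_k) / (image of ∂_{k+1}):

  H_1: rank ker ∂_1 − rank ∂_2 = (12 − 5) − 6 = 1, and the invariant factors of ∂_2 are all 1, so H_1 ≅ Z.

(K is a triangulation of the cylinder S^1 x I.)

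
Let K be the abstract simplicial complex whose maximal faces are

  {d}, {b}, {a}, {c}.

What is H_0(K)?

H_0 ≅ Z^4.

K has 4 vertices.
rank ∂_0 = 0, rank ∂_1 = 0 ⇒ b_0 = 4 − 0 − 0 = 4. So H_0 ≅ Z^4.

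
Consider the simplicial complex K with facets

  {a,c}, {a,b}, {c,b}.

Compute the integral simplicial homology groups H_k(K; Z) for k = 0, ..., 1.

K has 3 vertices, 3 edges.
rank ∂_0 = 0, rank ∂_1 = 2 ⇒ b_0 = 3 − 0 − 2 = 1; all invariant factors of ∂_1 are 1 so no torsion. So H_0 = Z.
rank ∂_1 = 2, rank ∂_2 = 0 ⇒ b_1 = 3 − 2 − 0 = 1. So H_1 = Z.

H_0 ≅ Z,  H_1 ≅ Z.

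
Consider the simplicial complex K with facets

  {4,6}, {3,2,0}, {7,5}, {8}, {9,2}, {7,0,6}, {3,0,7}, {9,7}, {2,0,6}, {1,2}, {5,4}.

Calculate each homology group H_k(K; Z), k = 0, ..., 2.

H_0 ≅ Z^2,  H_1 ≅ Z^2,  H_2 = 0.

Fix the vertex order 0 < 1 < 2 < 3 < 4 < 5 < 6 < 7 < 8 < 9 and write every simplex with vertices in increasing order. Then dim K = 2 and the simplices of K are:

  0-simplices (10): [0], [1], [2], [3], [4], [5], [6], [7], [8], [9]
  1-simplices (14): [0,2], [0,3], [0,6], [0,7], [1,2], [2,3], [2,6], [2,9], [3,7], [4,5], [4,6], [5,7], [6,7], [7,9]
  2-simplices (4): [0,2,3], [0,2,6], [0,3,7], [0,6,7]

Hence C_0 ≅ Z^10, C_1 ≅ Z^14, C_2 ≅ Z^4.

Boundary ∂_1: C_1 → C_0 is given by ∂[p,q] = [q] − [p].
The resulting 10×14 matrix has rank 8, and its Smith normal form has invariant factors (1,1,1,1,1,1,1,1).

Boundary ∂_2: C_2 → C_1 sends each 2-simplex [p,q,r] to [q,r] − [p,r] + [p,q]. For instance
  ∂[0,2,6] = [2,6] − [0,6] + [0,2],
  ∂[0,3,7] = [3,7] − [0,7] + [0,3].
As a 14×4 matrix over Z this has rank 4, with invariant factors (1,1,1,1).

From H_k ≅ ker(∂_k) / im(∂_{k+1}) we obtain:

  H_0: rank C_0 − rank ∂_1 = 10 − 8 = 2, and the invariant factors of ∂_1 are all 1, so H_0 ≅ Z^2.
  H_1: rank ker ∂_1 − rank ∂_2 = (14 − 8) − 4 = 2, and the invariant factors of ∂_2 are all 1, so H_1 ≅ Z^2.
  H_2: rank ker ∂_2 − rank ∂_3 = (4 − 4) − 0 = 0, and there is no ∂_3, so H_2 ≅ 0.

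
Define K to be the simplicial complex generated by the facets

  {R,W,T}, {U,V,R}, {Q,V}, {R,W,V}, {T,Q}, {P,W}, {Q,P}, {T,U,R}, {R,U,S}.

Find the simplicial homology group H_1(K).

Take the total order P < Q < R < S < T < U < V < W on the vertex set. Then K (dimension 2) consists of the simplices:

  0-simplices (8): P, Q, R, S, T, U, V, W
  1-simplices (14): PQ, PW, QT, QV, RS, RT, RU, RV, RW, SU, TU, TW, UV, VW
  2-simplices (5): RSU, RTU, RTW, RUV, RVW

giving chain groups C_0 ≅ Z^8, C_1 ≅ Z^14, C_2 ≅ Z^5.

The boundary map ∂_1: C_1 → C_0 sends each edge [p,q] (with p < q) to q − p. For instance
  ∂VW = W − V.
The 8×14 boundary matrix has rank 7 and Smith normal form diag(1,1,1,1,1,1,1).

∂_2: C_2 → C_1 acts by ∂[p,q,r] = [q,r] − [p,r] + [p,q]. For instance
  ∂RTW = TW − RW + RT,
  ∂RTU = TU − RU + RT.
The resulting 14×5 matrix has rank 5, and its Smith normal form has invariant factors (1,1,1,1,1).

Now H_k = ker ∂_k / im ∂_{k+1}, so:

  H_1: rank ker ∂_1 − rank ∂_2 = (14 − 7) − 5 = 2, and the invariant factors of ∂_2 are all 1, so H_1 ≅ Z^2.

H_1 ≅ Z^2.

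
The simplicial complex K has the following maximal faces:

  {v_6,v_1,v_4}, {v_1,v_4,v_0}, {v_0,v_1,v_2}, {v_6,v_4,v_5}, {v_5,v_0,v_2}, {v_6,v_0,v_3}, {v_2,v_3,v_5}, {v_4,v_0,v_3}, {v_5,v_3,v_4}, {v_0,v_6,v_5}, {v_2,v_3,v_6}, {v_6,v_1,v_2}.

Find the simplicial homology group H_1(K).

K has 7 vertices, 18 edges, 12 triangles.
rank ∂_1 = 6, rank ∂_2 = 12 ⇒ b_1 = 18 − 6 − 12 = 0; ∂_2 has invariant factor(s) [2] giving torsion. So H_1 ≅ Z/2Z.

H_1 = Z/2Z.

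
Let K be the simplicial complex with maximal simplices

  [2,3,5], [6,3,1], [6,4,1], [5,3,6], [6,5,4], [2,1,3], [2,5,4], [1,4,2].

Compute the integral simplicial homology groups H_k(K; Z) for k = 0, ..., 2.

H_0 = Z,  H_1 = 0,  H_2 = Z.

Order the vertices as 1 < 2 < 3 < 4 < 5 < 6. Listing each simplex with vertices in this order, K has dimension 2 with simplices:

  0-simplices (6): [1], [2], [3], [4], [5], [6]
  1-simplices (12): [1,2], [1,3], [1,4], [1,6], [2,3], [2,4], [2,5], [3,5], [3,6], [4,5], [4,6], [5,6]
  2-simplices (8): [1,2,3], [1,2,4], [1,3,6], [1,4,6], [2,3,5], [2,4,5], [3,5,6], [4,5,6]

giving chain groups C_0 ≅ Z^6, C_1 ≅ Z^12, C_2 ≅ Z^8.

The boundary map ∂_1: C_1 → C_0 is given by ∂[p,q] = [q] − [p]. For instance
  ∂[4,6] = [6] − [4].
This gives a 6×12 integer matrix of rank 5; reducing to Smith normal form yields diagonal entries (1,1,1,1,1).

Boundary ∂_2: C_2 → C_1 maps a triangle to the signed sum of its edges. For instance
  ∂[2,4,5] = [4,5] − [2,5] + [2,4],
  ∂[3,5,6] = [5,6] − [3,6] + [3,5].
This gives a 12×8 integer matrix of rank 7; reducing to Smith normal form yields diagonal entries (1,1,1,1,1,1,1).

From H_k ≅ ker(∂_k) / im(∂_{k+1}) we obtain:

  H_0: rank C_0 − rank ∂_1 = 6 − 5 = 1, and the invariant factors of ∂_1 are all 1, so H_0 = Z.
  H_1: rank ker ∂_1 − rank ∂_2 = (12 − 5) − 7 = 0, and the invariant factors of ∂_2 are all 1, so H_1 = 0.
  H_2: rank ker ∂_2 − rank ∂_3 = (8 − 7) − 0 = 1, and there is no ∂_3, so H_2 = Z.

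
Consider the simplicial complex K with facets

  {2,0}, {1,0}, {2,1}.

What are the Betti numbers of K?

b_0 = 1, b_1 = 1.

We work with the vertex ordering 0 < 1 < 2. The simplices of K, each written with vertices in increasing order, are:

  0-simplices (3): [0], [1], [2]
  1-simplices (3): [0,1], [0,2], [1,2]

giving chain groups C_0 ≅ Z^3, C_1 ≅ Z^3.

Boundary ∂_1: C_1 → C_0 maps an edge to its endpoints' difference, ∂[p,q] = q − p.
As a 3×3 matrix over Z this has rank 2, with invariant factors (1,1).

Computing H_k = (kernel of ∂_k) / (image of ∂_{k+1}):

  H_0: rank C_0 − rank ∂_1 = 3 − 2 = 1, and the invariant factors of ∂_1 are all 1, so H_0 = Z.
  H_1: rank ker ∂_1 − rank ∂_2 = (3 − 2) − 0 = 1, and there is no ∂_2, so H_1 = Z.

As a check, the Euler characteristic is 3 − 3 = 0, which agrees with 1 − 1 = 0.
(K is a triangulation of the circle S^1.)

Hence the Betti numbers are b_0 = 1, b_1 = 1.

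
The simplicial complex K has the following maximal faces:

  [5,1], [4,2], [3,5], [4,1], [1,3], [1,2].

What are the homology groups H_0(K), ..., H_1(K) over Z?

Fix the vertex order 1 < 2 < 3 < 4 < 5 and write every simplex with vertices in increasing order. Then dim K = 1 and the simplices of K are:

  0-simplices (5): [1], [2], [3], [4], [5]
  1-simplices (6): [1,2], [1,3], [1,4], [1,5], [2,4], [3,5]

giving chain groups C_0 ≅ Z^5, C_1 ≅ Z^6.

The boundary map ∂_1: C_1 → C_0 maps an edge to its endpoints' difference, ∂[p,q] = q − p.
The 5×6 boundary matrix has rank 4 and Smith normal form diag(1,1,1,1).

From H_k ≅ ker(∂_k) / im(∂_{k+1}) we obtain:

  H_0: rank C_0 − rank ∂_1 = 5 − 4 = 1, and the invariant factors of ∂_1 are all 1, so H_0 ≅ Z.
  H_1: rank ker ∂_1 − rank ∂_2 = (6 − 4) − 0 = 2, and there is no ∂_2, so H_1 ≅ Z^2.

(K is a triangulation of a wedge of 2 circles.)

H_0 = Z,  H_1 = Z^2.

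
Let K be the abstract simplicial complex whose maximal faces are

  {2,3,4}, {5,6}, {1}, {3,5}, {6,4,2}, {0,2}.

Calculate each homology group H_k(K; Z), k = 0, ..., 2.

H_0 ≅ Z^2,  H_1 ≅ Z,  H_2 = 0.

Fix the vertex order 0 < 1 < 2 < 3 < 4 < 5 < 6 and write every simplex with vertices in increasing order. Then dim K = 2 and the simplices of K are:

  0-simplices (7): [0], [1], [2], [3], [4], [5], [6]
  1-simplices (8): [0,2], [2,3], [2,4], [2,6], [3,4], [3,5], [4,6], [5,6]
  2-simplices (2): [2,3,4], [2,4,6]

Hence C_0 ≅ Z^7, C_1 ≅ Z^8, C_2 ≅ Z^2.

∂_1: C_1 → C_0 maps an edge to its endpoints' difference, ∂[p,q] = q − p. For instance
  ∂[2,3] = [3] − [2].
As a 7×8 matrix over Z this has rank 5, with invariant factors (1,1,1,1,1).

Boundary ∂_2: C_2 → C_1 sends each 2-simplex [p,q,r] to [q,r] − [p,r] + [p,q]. For instance
  ∂[2,4,6] = [4,6] − [2,6] + [2,4],
  ∂[2,3,4] = [3,4] − [2,4] + [2,3].
This gives a 8×2 integer matrix of rank 2; reducing to Smith normal form yields diagonal entries (1,1).

From H_k ≅ ker(∂_k) / im(∂_{k+1}) we obtain:

  H_0: rank C_0 − rank ∂_1 = 7 − 5 = 2, and the invariant factors of ∂_1 are all 1, so H_0 ≅ Z^2.
  H_1: rank ker ∂_1 − rank ∂_2 = (8 − 5) − 2 = 1, and the invariant factors of ∂_2 are all 1, so H_1 ≅ Z.
  H_2: rank ker ∂_2 − rank ∂_3 = (2 − 2) − 0 = 0, and there is no ∂_3, so H_2 ≅ 0.

As a check, the Euler characteristic is 7 − 8 + 2 = 1, which agrees with 2 − 1 + 0 = 1.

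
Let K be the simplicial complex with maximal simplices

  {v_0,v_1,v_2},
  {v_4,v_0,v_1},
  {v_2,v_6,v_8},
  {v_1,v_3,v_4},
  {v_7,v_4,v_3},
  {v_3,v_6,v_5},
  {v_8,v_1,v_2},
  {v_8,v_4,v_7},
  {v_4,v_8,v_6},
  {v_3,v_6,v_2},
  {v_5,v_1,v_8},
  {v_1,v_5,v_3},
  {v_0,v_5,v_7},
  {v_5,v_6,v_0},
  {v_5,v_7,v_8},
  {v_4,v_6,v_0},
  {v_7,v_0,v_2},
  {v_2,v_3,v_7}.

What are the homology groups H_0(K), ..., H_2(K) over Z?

Take the total order v_0 < v_1 < v_2 < v_3 < v_4 < v_5 < v_6 < v_7 < v_8 on the vertex set. Then K (dimension 2) consists of the simplices:

  0-simplices (9): [v_0], [v_1], [v_2], [v_3], [v_4], [v_5], [v_6], [v_7], [v_8]
  1-simplices (27): (27 of them)
  2-simplices (18): (18 of them)

giving chain groups C_0 ≅ Z^9, C_1 ≅ Z^27, C_2 ≅ Z^18.

The boundary map ∂_1: C_1 → C_0 is given by ∂[p,q] = [q] − [p].
This gives a 9×27 integer matrix of rank 8; reducing to Smith normal form yields diagonal entries (1,1,1,1,1,1,1,1).

The boundary map ∂_2: C_2 → C_1 sends each 2-simplex [p,q,r] to [q,r] − [p,r] + [p,q]. For instance
  ∂[v_4,v_6,v_8] = [v_6,v_8] − [v_4,v_8] + [v_4,v_6],
  ∂[v_3,v_4,v_7] = [v_4,v_7] − [v_3,v_7] + [v_3,v_4].
This gives a 27×18 integer matrix of rank 17; reducing to Smith normal form yields diagonal entries (1,1,1,1,1,1,1,1,1,1,1,1,1,1,1,1,1).

From H_k ≅ ker(∂_k) / im(∂_{k+1}) we obtain:

  H_0: rank C_0 − rank ∂_1 = 9 − 8 = 1, and the invariant factors of ∂_1 are all 1, so H_0 = Z.
  H_1: rank ker ∂_1 − rank ∂_2 = (27 − 8) − 17 = 2, and the invariant factors of ∂_2 are all 1, so H_1 = Z^2.
  H_2: rank ker ∂_2 − rank ∂_3 = (18 − 17) − 0 = 1, and there is no ∂_3, so H_2 = Z.

As a check, the Euler characteristic is 9 − 27 + 18 = 0, which agrees with 1 − 2 + 1 = 0.

H_0 ≅ Z,  H_1 ≅ Z^2,  H_2 ≅ Z.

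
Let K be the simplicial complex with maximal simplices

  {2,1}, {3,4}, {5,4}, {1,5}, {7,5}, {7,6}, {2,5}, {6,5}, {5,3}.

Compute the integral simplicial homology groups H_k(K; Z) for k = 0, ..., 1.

H_0 = Z,  H_1 = Z^3.

K has 7 vertices, 9 edges.
rank ∂_0 = 0, rank ∂_1 = 6 ⇒ b_0 = 7 − 0 − 6 = 1; all invariant factors of ∂_1 are 1 so no torsion. So H_0 = Z.
rank ∂_1 = 6, rank ∂_2 = 0 ⇒ b_1 = 9 − 6 − 0 = 3. So H_1 = Z^3.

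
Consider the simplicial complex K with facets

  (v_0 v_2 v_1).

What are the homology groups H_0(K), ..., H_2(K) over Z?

K has 3 vertices, 3 edges, 1 triangle.
rank ∂_0 = 0, rank ∂_1 = 2 ⇒ b_0 = 3 − 0 − 2 = 1; all invariant factors of ∂_1 are 1 so no torsion. So H_0 = Z.
rank ∂_1 = 2, rank ∂_2 = 1 ⇒ b_1 = 3 − 2 − 1 = 0; all invariant factors of ∂_2 are 1 so no torsion. So H_1 = 0.
rank ∂_2 = 1, rank ∂_3 = 0 ⇒ b_2 = 1 − 1 − 0 = 0. So H_2 = 0.

H_0 ≅ Z,  H_1 = 0,  H_2 = 0.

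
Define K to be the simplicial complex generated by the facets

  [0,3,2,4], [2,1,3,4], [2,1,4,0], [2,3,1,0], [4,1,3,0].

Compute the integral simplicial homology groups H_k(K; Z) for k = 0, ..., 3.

K has 5 vertices, 10 edges, 10 triangles, 5 3-simplices.
rank ∂_0 = 0, rank ∂_1 = 4 ⇒ b_0 = 5 − 0 − 4 = 1; all invariant factors of ∂_1 are 1 so no torsion. So H_0 = Z.
rank ∂_1 = 4, rank ∂_2 = 6 ⇒ b_1 = 10 − 4 − 6 = 0; all invariant factors of ∂_2 are 1 so no torsion. So H_1 = 0.
rank ∂_2 = 6, rank ∂_3 = 4 ⇒ b_2 = 10 − 6 − 4 = 0; all invariant factors of ∂_3 are 1 so no torsion. So H_2 = 0.
rank ∂_3 = 4, rank ∂_4 = 0 ⇒ b_3 = 5 − 4 − 0 = 1. So H_3 = Z.

H_0 = Z,  H_1 = 0,  H_2 = 0,  H_3 = Z.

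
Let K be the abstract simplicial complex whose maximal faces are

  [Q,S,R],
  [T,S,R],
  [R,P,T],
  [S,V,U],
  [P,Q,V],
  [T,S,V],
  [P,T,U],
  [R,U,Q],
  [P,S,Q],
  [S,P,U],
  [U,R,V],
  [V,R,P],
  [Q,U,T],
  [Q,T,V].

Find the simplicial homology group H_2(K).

We work with the vertex ordering P < Q < R < S < T < U < V. The simplices of K, each written with vertices in increasing order, are:

  0-simplices (7): P, Q, R, S, T, U, V
  1-simplices (21): PQ, PR, PS, PT, PU, PV, QR, QS, QT, QU, QV, RS, RT, RU, RV, ST, SU, SV, TU, TV, UV
  2-simplices (14): PQS, PQV, PRT, PRV, PSU, PTU, QRS, QRU, QTU, QTV, RST, RUV, STV, SUV

so the chain groups are C_0 ≅ Z^7, C_1 ≅ Z^21, C_2 ≅ Z^14.

Boundary ∂_1: C_1 → C_0 sends each edge [p,q] (with p < q) to q − p. For instance
  ∂ST = T − S.
The resulting 7×21 matrix has rank 6, and its Smith normal form has invariant factors (1,1,1,1,1,1).

Boundary ∂_2: C_2 → C_1 maps a triangle to the signed sum of its edges. For instance
  ∂QTV = TV − QV + QT,
  ∂PSU = SU − PU + PS.
As a 21×14 matrix over Z this has rank 13, with invariant factors (1,1,1,1,1,1,1,1,1,1,1,1,1).

Computing H_k = (kernel of ∂_k) / (image of ∂_{k+1}):

  H_2: rank ker ∂_2 − rank ∂_3 = (14 − 13) − 0 = 1, and there is no ∂_3, so H_2 ≅ Z.

H_2 = Z.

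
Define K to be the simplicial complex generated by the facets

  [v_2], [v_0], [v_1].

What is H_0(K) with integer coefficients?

H_0 ≅ Z^3.

K has 3 vertices.
rank ∂_0 = 0, rank ∂_1 = 0 ⇒ b_0 = 3 − 0 − 0 = 3. So H_0 ≅ Z^3.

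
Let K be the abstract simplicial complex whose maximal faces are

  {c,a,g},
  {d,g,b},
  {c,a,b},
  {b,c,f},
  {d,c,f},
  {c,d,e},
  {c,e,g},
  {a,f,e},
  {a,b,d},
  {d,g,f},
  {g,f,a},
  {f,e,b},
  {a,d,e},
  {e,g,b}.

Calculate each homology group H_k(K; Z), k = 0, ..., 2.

H_0 ≅ Z,  H_1 ≅ Z^2,  H_2 ≅ Z.

We work with the vertex ordering a < b < c < d < e < f < g. The simplices of K, each written with vertices in increasing order, are:

  0-simplices (7): a, b, c, d, e, f, g
  1-simplices (21): ab, ac, ad, ae, af, ag, bc, bd, be, bf, bg, cd, ce, cf, cg, de, df, dg, ef, eg, fg
  2-simplices (14): abc, abd, acg, ade, aef, afg, bcf, bdg, bef, beg, cde, cdf, ceg, dfg

Hence C_0 ≅ Z^7, C_1 ≅ Z^21, C_2 ≅ Z^14.

∂_1: C_1 → C_0 sends each edge [p,q] (with p < q) to q − p. For instance
  ∂cg = g − c.
The 7×21 boundary matrix has rank 6 and Smith normal form diag(1,1,1,1,1,1).

Boundary ∂_2: C_2 → C_1 sends each 2-simplex [p,q,r] to [q,r] − [p,r] + [p,q]. For instance
  ∂bcf = cf − bf + bc,
  ∂ceg = eg − cg + ce.
As a 21×14 matrix over Z this has rank 13, with invariant factors (1,1,1,1,1,1,1,1,1,1,1,1,1).

Reading off H_k = ker ∂_k / im ∂_{k+1}:

  H_0: rank C_0 − rank ∂_1 = 7 − 6 = 1, and the invariant factors of ∂_1 are all 1, so H_0 ≅ Z.
  H_1: rank ker ∂_1 − rank ∂_2 = (21 − 6) − 13 = 2, and the invariant factors of ∂_2 are all 1, so H_1 ≅ Z^2.
  H_2: rank ker ∂_2 − rank ∂_3 = (14 − 13) − 0 = 1, and there is no ∂_3, so H_2 ≅ Z.

As a check, the Euler characteristic is 7 − 21 + 14 = 0, which agrees with 1 − 2 + 1 = 0.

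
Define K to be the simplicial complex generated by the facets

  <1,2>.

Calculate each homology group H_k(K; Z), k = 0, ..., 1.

Order the vertices as 1 < 2. Listing each simplex with vertices in this order, K has dimension 1 with simplices:

  0-simplices (2): [1], [2]
  1-simplices (1): [1,2]

Hence C_0 ≅ Z^2, C_1 ≅ Z^1.

Boundary ∂_1: C_1 → C_0 sends each edge [p,q] (with p < q) to q − p.
This gives a 2×1 integer matrix of rank 1; reducing to Smith normal form yields diagonal entries (1).

Computing H_k = (kernel of ∂_k) / (image of ∂_{k+1}):

  H_0: rank C_0 − rank ∂_1 = 2 − 1 = 1, and the invariant factors of ∂_1 are all 1, so H_0 ≅ Z.
  H_1: rank ker ∂_1 − rank ∂_2 = (1 − 1) − 0 = 0, and there is no ∂_2, so H_1 ≅ 0.

H_0 ≅ Z,  H_1 = 0.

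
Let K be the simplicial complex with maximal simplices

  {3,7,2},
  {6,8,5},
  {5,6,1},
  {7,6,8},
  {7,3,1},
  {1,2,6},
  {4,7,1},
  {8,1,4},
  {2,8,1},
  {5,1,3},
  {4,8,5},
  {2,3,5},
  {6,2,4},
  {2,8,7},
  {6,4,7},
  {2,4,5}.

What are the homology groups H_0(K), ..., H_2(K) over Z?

H_0 = Z,  H_1 = Z^2,  H_2 = Z.

K has 8 vertices, 24 edges, 16 triangles.
rank ∂_0 = 0, rank ∂_1 = 7 ⇒ b_0 = 8 − 0 − 7 = 1; all invariant factors of ∂_1 are 1 so no torsion. So H_0 ≅ Z.
rank ∂_1 = 7, rank ∂_2 = 15 ⇒ b_1 = 24 − 7 − 15 = 2; all invariant factors of ∂_2 are 1 so no torsion. So H_1 ≅ Z^2.
rank ∂_2 = 15, rank ∂_3 = 0 ⇒ b_2 = 16 − 15 − 0 = 1. So H_2 ≅ Z.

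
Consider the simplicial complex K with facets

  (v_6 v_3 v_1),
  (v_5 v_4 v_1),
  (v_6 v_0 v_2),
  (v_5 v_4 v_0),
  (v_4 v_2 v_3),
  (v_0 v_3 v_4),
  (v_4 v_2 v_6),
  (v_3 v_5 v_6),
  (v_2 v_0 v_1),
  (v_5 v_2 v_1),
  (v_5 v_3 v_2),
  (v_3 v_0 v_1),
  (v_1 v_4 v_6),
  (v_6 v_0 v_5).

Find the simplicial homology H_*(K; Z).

H_0 ≅ Z,  H_1 ≅ Z^2,  H_2 ≅ Z.

Order the vertices as v_0 < v_1 < v_2 < v_3 < v_4 < v_5 < v_6. Listing each simplex with vertices in this order, K has dimension 2 with simplices:

  0-simplices (7): [v_0], [v_1], [v_2], [v_3], [v_4], [v_5], [v_6]
  1-simplices (21): (21 of them)
  2-simplices (14): (14 of them)

giving chain groups C_0 ≅ Z^7, C_1 ≅ Z^21, C_2 ≅ Z^14.

Boundary ∂_1: C_1 → C_0 is given by ∂[p,q] = [q] − [p]. For instance
  ∂[v_0,v_2] = [v_2] − [v_0].
As a 7×21 matrix over Z this has rank 6, with invariant factors (1,1,1,1,1,1).

∂_2: C_2 → C_1 maps a triangle to the signed sum of its edges. For instance
  ∂[v_1,v_4,v_6] = [v_4,v_6] − [v_1,v_6] + [v_1,v_4],
  ∂[v_3,v_5,v_6] = [v_5,v_6] − [v_3,v_6] + [v_3,v_5].
The 21×14 boundary matrix has rank 13 and Smith normal form diag(1,1,1,1,1,1,1,1,1,1,1,1,1).

Computing H_k = (kernel of ∂_k) / (image of ∂_{k+1}):

  H_0: rank C_0 − rank ∂_1 = 7 − 6 = 1, and the invariant factors of ∂_1 are all 1, so H_0 = Z.
  H_1: rank ker ∂_1 − rank ∂_2 = (21 − 6) − 13 = 2, and the invariant factors of ∂_2 are all 1, so H_1 = Z^2.
  H_2: rank ker ∂_2 − rank ∂_3 = (14 − 13) − 0 = 1, and there is no ∂_3, so H_2 = Z.

As a check, the Euler characteristic is 7 − 21 + 14 = 0, which agrees with 1 − 2 + 1 = 0.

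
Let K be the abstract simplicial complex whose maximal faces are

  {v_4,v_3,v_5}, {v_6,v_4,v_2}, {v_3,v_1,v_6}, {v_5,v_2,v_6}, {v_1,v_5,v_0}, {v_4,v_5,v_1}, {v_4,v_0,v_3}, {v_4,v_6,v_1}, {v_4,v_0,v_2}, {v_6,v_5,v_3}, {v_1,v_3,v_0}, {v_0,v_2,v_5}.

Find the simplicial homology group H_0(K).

H_0 = Z.

Order the vertices as v_0 < v_1 < v_2 < v_3 < v_4 < v_5 < v_6. Listing each simplex with vertices in this order, K has dimension 2 with simplices:

  0-simplices (7): [v_0], [v_1], [v_2], [v_3], [v_4], [v_5], [v_6]
  1-simplices (18): (18 of them)
  2-simplices (12): (12 of them)

Hence C_0 ≅ Z^7, C_1 ≅ Z^18, C_2 ≅ Z^12.

The boundary map ∂_1: C_1 → C_0 is given by ∂[p,q] = [q] − [p]. For instance
  ∂[v_0,v_4] = [v_4] − [v_0].
This gives a 7×18 integer matrix of rank 6; reducing to Smith normal form yields diagonal entries (1,1,1,1,1,1).

∂_2: C_2 → C_1 sends each 2-simplex [p,q,r] to [q,r] − [p,r] + [p,q]. For instance
  ∂[v_1,v_4,v_6] = [v_4,v_6] − [v_1,v_6] + [v_1,v_4],
  ∂[v_1,v_3,v_6] = [v_3,v_6] − [v_1,v_6] + [v_1,v_3].
The resulting 18×12 matrix has rank 12, and its Smith normal form has invariant factors (1,1,1,1,1,1,1,1,1,1,1,2).

From H_k ≅ ker(∂_k) / im(∂_{k+1}) we obtain:

  H_0: rank C_0 − rank ∂_1 = 7 − 6 = 1, and the invariant factors of ∂_1 are all 1, so H_0 = Z.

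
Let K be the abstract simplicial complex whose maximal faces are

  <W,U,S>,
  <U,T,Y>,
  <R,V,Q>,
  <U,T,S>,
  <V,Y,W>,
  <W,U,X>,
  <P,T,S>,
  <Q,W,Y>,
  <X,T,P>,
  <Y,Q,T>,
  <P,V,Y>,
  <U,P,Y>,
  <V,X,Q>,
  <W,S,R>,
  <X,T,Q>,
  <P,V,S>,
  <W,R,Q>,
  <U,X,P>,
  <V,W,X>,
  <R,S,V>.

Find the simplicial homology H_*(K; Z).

Take the total order P < Q < R < S < T < U < V < W < X < Y on the vertex set. Then K (dimension 2) consists of the simplices:

  0-simplices (10): P, Q, R, S, T, U, V, W, X, Y
  1-simplices (30): PS, PT, PU, PV, PX, PY, QR, QT, QV, QW, QX, QY, RS, RV, RW, ST, SU, SV, SW, TU, TX, TY, UW, UX, UY, VW, VX, VY, WX, WY
  2-simplices (20): PST, PSV, PTX, PUX, PUY, PVY, QRV, QRW, QTX, QTY, QVX, QWY, RSV, RSW, STU, SUW, TUY, UWX, VWX, VWY

Hence C_0 ≅ Z^10, C_1 ≅ Z^30, C_2 ≅ Z^20.

∂_1: C_1 → C_0 is given by ∂[p,q] = [q] − [p].
This gives a 10×30 integer matrix of rank 9; reducing to Smith normal form yields diagonal entries (1,1,1,1,1,1,1,1,1).

∂_2: C_2 → C_1 acts by ∂[p,q,r] = [q,r] − [p,r] + [p,q]. For instance
  ∂RSW = SW − RW + RS,
  ∂RSV = SV − RV + RS.
As a 30×20 matrix over Z this has rank 20, with invariant factors (1,1,1,1,1,1,1,1,1,1,1,1,1,1,1,1,1,1,1,2).

From H_k ≅ ker(∂_k) / im(∂_{k+1}) we obtain:

  H_0: rank C_0 − rank ∂_1 = 10 − 9 = 1, and the invariant factors of ∂_1 are all 1, so H_0 = Z.
  H_1: rank ker ∂_1 − rank ∂_2 = (30 − 9) − 20 = 1, and ∂_2 has invariant factor 2 > 1, so H_1 = Z ⊕ Z/2.
  H_2: rank ker ∂_2 − rank ∂_3 = (20 − 20) − 0 = 0, and there is no ∂_3, so H_2 = 0.

(K is a triangulation of the Klein bottle.)

H_0 = Z,  H_1 = Z ⊕ Z/2,  H_2 = 0.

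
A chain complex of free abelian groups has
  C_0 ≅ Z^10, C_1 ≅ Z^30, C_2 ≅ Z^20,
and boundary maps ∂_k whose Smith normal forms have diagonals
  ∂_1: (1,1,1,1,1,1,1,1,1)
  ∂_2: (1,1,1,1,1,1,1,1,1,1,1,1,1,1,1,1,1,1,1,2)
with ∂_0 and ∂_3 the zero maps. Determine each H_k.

H_0 = Z,  H_1 = Z ⊕ Z/2,  H_2 = 0.

H_0: b_0 = 10 − 0 − 9 = 1; torsion from ∂_1 factors > 1: none. So H_0 = Z.
H_1: b_1 = 30 − 9 − 20 = 1; torsion from ∂_2 factors > 1: [2]. So H_1 = Z ⊕ Z/2.
H_2: b_2 = 20 − 20 − 0 = 0; torsion from ∂_3 factors > 1: none. So H_2 = 0.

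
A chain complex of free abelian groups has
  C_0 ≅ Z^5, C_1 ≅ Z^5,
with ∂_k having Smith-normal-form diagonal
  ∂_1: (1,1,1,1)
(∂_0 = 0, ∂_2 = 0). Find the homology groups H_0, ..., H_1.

H_0: b_0 = 5 − 0 − 4 = 1; torsion from ∂_1 factors > 1: none. So H_0 ≅ Z.
H_1: b_1 = 5 − 4 − 0 = 1; torsion from ∂_2 factors > 1: none. So H_1 ≅ Z.

H_0 ≅ Z,  H_1 ≅ Z.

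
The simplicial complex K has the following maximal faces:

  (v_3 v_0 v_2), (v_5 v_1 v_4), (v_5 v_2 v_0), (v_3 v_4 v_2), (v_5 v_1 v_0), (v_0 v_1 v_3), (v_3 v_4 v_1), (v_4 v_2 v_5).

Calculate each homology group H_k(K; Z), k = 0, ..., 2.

H_0 = Z,  H_1 = 0,  H_2 = Z.

Fix the vertex order v_0 < v_1 < v_2 < v_3 < v_4 < v_5 and write every simplex with vertices in increasing order. Then dim K = 2 and the simplices of K are:

  0-simplices (6): [v_0], [v_1], [v_2], [v_3], [v_4], [v_5]
  1-simplices (12): [v_0,v_1], [v_0,v_2], [v_0,v_3], [v_0,v_5], [v_1,v_3], [v_1,v_4], [v_1,v_5], [v_2,v_3], [v_2,v_4], [v_2,v_5], [v_3,v_4], [v_4,v_5]
  2-simplices (8): [v_0,v_1,v_3], [v_0,v_1,v_5], [v_0,v_2,v_3], [v_0,v_2,v_5], [v_1,v_3,v_4], [v_1,v_4,v_5], [v_2,v_3,v_4], [v_2,v_4,v_5]

Hence C_0 ≅ Z^6, C_1 ≅ Z^12, C_2 ≅ Z^8.

∂_1: C_1 → C_0 maps an edge to its endpoints' difference, ∂[p,q] = q − p.
This gives a 6×12 integer matrix of rank 5; reducing to Smith normal form yields diagonal entries (1,1,1,1,1).

Boundary ∂_2: C_2 → C_1 maps a triangle to the signed sum of its edges. For instance
  ∂[v_0,v_2,v_3] = [v_2,v_3] − [v_0,v_3] + [v_0,v_2],
  ∂[v_1,v_4,v_5] = [v_4,v_5] − [v_1,v_5] + [v_1,v_4].
This gives a 12×8 integer matrix of rank 7; reducing to Smith normal form yields diagonal entries (1,1,1,1,1,1,1).

Reading off H_k = ker ∂_k / im ∂_{k+1}:

  H_0: rank C_0 − rank ∂_1 = 6 − 5 = 1, and the invariant factors of ∂_1 are all 1, so H_0 = Z.
  H_1: rank ker ∂_1 − rank ∂_2 = (12 − 5) − 7 = 0, and the invariant factors of ∂_2 are all 1, so H_1 = 0.
  H_2: rank ker ∂_2 − rank ∂_3 = (8 − 7) − 0 = 1, and there is no ∂_3, so H_2 = Z.

As a check, the Euler characteristic is 6 − 12 + 8 = 2, which agrees with 1 − 0 + 1 = 2.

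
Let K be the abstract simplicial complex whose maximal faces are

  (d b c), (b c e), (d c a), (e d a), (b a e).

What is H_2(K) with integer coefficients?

K has 5 vertices, 10 edges, 5 triangles.
rank ∂_2 = 5, rank ∂_3 = 0 ⇒ b_2 = 5 − 5 − 0 = 0. So H_2 ≅ 0.

H_2 = 0.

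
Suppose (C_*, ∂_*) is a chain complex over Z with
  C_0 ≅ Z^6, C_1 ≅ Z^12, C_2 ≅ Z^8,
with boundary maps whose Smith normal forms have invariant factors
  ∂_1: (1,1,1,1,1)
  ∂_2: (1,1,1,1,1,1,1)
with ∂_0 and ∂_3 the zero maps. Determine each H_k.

H_0 ≅ Z,  H_1 = 0,  H_2 ≅ Z.

H_0: b_0 = 6 − 0 − 5 = 1; torsion from ∂_1 factors > 1: none. So H_0 ≅ Z.
H_1: b_1 = 12 − 5 − 7 = 0; torsion from ∂_2 factors > 1: none. So H_1 ≅ 0.
H_2: b_2 = 8 − 7 − 0 = 1; torsion from ∂_3 factors > 1: none. So H_2 ≅ Z.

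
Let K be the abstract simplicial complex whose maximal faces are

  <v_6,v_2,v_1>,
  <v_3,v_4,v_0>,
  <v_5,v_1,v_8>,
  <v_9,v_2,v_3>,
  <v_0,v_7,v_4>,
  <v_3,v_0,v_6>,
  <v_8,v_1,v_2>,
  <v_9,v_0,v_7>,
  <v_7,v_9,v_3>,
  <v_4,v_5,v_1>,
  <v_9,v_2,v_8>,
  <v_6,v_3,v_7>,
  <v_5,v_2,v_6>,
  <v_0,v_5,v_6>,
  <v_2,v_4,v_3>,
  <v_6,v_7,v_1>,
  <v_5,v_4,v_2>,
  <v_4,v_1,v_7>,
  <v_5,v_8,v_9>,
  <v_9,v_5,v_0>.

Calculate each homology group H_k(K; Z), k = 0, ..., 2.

H_0 ≅ Z,  H_1 ≅ Z ⊕ Z/2Z,  H_2 = 0.

We work with the vertex ordering v_0 < v_1 < v_2 < v_3 < v_4 < v_5 < v_6 < v_7 < v_8 < v_9. The simplices of K, each written with vertices in increasing order, are:

  0-simplices (10): [v_0], [v_1], [v_2], [v_3], [v_4], [v_5], [v_6], [v_7], [v_8], [v_9]
  1-simplices (30): (30 of them)
  2-simplices (20): (20 of them)

Hence C_0 ≅ Z^10, C_1 ≅ Z^30, C_2 ≅ Z^20.

∂_1: C_1 → C_0 is given by ∂[p,q] = [q] − [p]. For instance
  ∂[v_6,v_7] = [v_7] − [v_6].
This gives a 10×30 integer matrix of rank 9; reducing to Smith normal form yields diagonal entries (1,1,1,1,1,1,1,1,1).

The boundary map ∂_2: C_2 → C_1 maps a triangle to the signed sum of its edges. For instance
  ∂[v_2,v_3,v_4] = [v_3,v_4] − [v_2,v_4] + [v_2,v_3],
  ∂[v_1,v_4,v_7] = [v_4,v_7] − [v_1,v_7] + [v_1,v_4].
As a 30×20 matrix over Z this has rank 20, with invariant factors (1,1,1,1,1,1,1,1,1,1,1,1,1,1,1,1,1,1,1,2).

Computing H_k = (kernel of ∂_k) / (image of ∂_{k+1}):

  H_0: rank C_0 − rank ∂_1 = 10 − 9 = 1, and the invariant factors of ∂_1 are all 1, so H_0 = Z.
  H_1: rank ker ∂_1 − rank ∂_2 = (30 − 9) − 20 = 1, and ∂_2 has invariant factor 2 > 1, so H_1 = Z ⊕ Z/2Z.
  H_2: rank ker ∂_2 − rank ∂_3 = (20 − 20) − 0 = 0, and there is no ∂_3, so H_2 = 0.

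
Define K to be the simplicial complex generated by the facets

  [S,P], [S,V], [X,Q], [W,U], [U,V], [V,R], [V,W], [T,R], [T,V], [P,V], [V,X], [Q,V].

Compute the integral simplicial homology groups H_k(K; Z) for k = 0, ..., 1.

H_0 ≅ Z,  H_1 ≅ Z^4.

Take the total order P < Q < R < S < T < U < V < W < X on the vertex set. Then K (dimension 1) consists of the simplices:

  0-simplices (9): P, Q, R, S, T, U, V, W, X
  1-simplices (12): PS, PV, QV, QX, RT, RV, SV, TV, UV, UW, VW, VX

giving chain groups C_0 ≅ Z^9, C_1 ≅ Z^12.

The boundary map ∂_1: C_1 → C_0 is given by ∂[p,q] = [q] − [p]. For instance
  ∂SV = V − S.
As a 9×12 matrix over Z this has rank 8, with invariant factors (1,1,1,1,1,1,1,1).

Now H_k = ker ∂_k / im ∂_{k+1}, so:

  H_0: rank C_0 − rank ∂_1 = 9 − 8 = 1, and the invariant factors of ∂_1 are all 1, so H_0 ≅ Z.
  H_1: rank ker ∂_1 − rank ∂_2 = (12 − 8) − 0 = 4, and there is no ∂_2, so H_1 ≅ Z^4.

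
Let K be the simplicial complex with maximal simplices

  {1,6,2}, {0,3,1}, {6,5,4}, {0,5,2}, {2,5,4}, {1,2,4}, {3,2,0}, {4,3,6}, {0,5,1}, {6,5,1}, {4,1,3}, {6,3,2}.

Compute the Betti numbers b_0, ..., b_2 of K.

b_0 = 1, b_1 = 0, b_2 = 0.

Fix the vertex order 0 < 1 < 2 < 3 < 4 < 5 < 6 and write every simplex with vertices in increasing order. Then dim K = 2 and the simplices of K are:

  0-simplices (7): [0], [1], [2], [3], [4], [5], [6]
  1-simplices (18): [0,1], [0,2], [0,3], [0,5], [1,2], [1,3], [1,4], [1,5], [1,6], [2,3], [2,4], [2,5], [2,6], [3,4], [3,6], [4,5], [4,6], [5,6]
  2-simplices (12): [0,1,3], [0,1,5], [0,2,3], [0,2,5], [1,2,4], [1,2,6], [1,3,4], [1,5,6], [2,3,6], [2,4,5], [3,4,6], [4,5,6]

Hence C_0 ≅ Z^7, C_1 ≅ Z^18, C_2 ≅ Z^12.

Boundary ∂_1: C_1 → C_0 maps an edge to its endpoints' difference, ∂[p,q] = q − p. For instance
  ∂[0,5] = [5] − [0].
The 7×18 boundary matrix has rank 6 and Smith normal form diag(1,1,1,1,1,1).

∂_2: C_2 → C_1 sends each 2-simplex [p,q,r] to [q,r] − [p,r] + [p,q]. For instance
  ∂[0,2,5] = [2,5] − [0,5] + [0,2],
  ∂[0,1,3] = [1,3] − [0,3] + [0,1].
This gives a 18×12 integer matrix of rank 12; reducing to Smith normal form yields diagonal entries (1,1,1,1,1,1,1,1,1,1,1,2).

Computing H_k = (kernel of ∂_k) / (image of ∂_{k+1}):

  H_0: rank C_0 − rank ∂_1 = 7 − 6 = 1, and the invariant factors of ∂_1 are all 1, so H_0 ≅ Z.
  H_1: rank ker ∂_1 − rank ∂_2 = (18 − 6) − 12 = 0, and ∂_2 has invariant factor 2 > 1, so H_1 ≅ Z/2.
  H_2: rank ker ∂_2 − rank ∂_3 = (12 − 12) − 0 = 0, and there is no ∂_3, so H_2 ≅ 0.

As a check, the Euler characteristic is 7 − 18 + 12 = 1, which agrees with 1 − 0 + 0 = 1.
(K is a triangulation of the real projective plane RP^2.)

Hence the Betti numbers are b_0 = 1, b_1 = 0, b_2 = 0.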